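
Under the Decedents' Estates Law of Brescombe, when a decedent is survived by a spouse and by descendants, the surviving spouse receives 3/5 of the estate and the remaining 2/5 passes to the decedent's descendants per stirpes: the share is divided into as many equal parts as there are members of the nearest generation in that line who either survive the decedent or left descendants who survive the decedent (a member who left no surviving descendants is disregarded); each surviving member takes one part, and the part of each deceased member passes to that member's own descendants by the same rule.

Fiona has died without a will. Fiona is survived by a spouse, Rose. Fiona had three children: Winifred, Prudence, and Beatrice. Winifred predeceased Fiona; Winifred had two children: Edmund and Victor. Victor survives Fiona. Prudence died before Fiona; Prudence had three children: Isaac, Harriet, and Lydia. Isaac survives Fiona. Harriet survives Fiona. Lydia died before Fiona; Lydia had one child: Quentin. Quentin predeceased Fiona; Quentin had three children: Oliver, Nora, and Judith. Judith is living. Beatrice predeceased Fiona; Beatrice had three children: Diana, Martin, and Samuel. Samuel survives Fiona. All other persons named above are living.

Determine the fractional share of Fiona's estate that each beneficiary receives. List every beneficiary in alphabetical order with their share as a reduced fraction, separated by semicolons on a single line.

Diana 2/45; Edmund 1/15; Harriet 2/45; Isaac 2/45; Judith 2/135; Martin 2/45; Nora 2/135; Oliver 2/135; Rose 3/5; Samuel 2/45; Victor 1/15

Rose, as surviving spouse, takes 3/5.
The remaining 2/5 passes to Fiona's descendants per stirpes.
The 2/5 is divided into 3 equal shares of 2/15 among Winifred, Prudence, Beatrice.
Winifred predeceased; the 2/15 allotted to Winifred's branch passes to Winifred's issue by representation.
The 2/15 is divided into 2 equal shares of 1/15 among Edmund, Victor.
Edmund is living and takes 1/15.
Victor is living and takes 1/15.
Prudence predeceased; the 2/15 allotted to Prudence's branch passes to Prudence's issue by representation.
The 2/15 is divided into 3 equal shares of 2/45 among Isaac, Harriet, Lydia.
Isaac is living and takes 2/45.
Harriet is living and takes 2/45.
Lydia predeceased; the 2/45 allotted to Lydia's branch passes to Lydia's issue by representation.
Quentin's line is the sole branch at this level, so the full 2/45 passes to Quentin's issue by representation.
The 2/45 is divided into 3 equal shares of 2/135 among Oliver, Nora, Judith.
Oliver is living and takes 2/135.
Nora is living and takes 2/135.
Judith is living and takes 2/135.
Beatrice predeceased; the 2/15 allotted to Beatrice's branch passes to Beatrice's issue by representation.
The 2/15 is divided into 3 equal shares of 2/45 among Diana, Martin, Samuel.
Diana is living and takes 2/45.
Martin is living and takes 2/45.
Samuel is living and takes 2/45.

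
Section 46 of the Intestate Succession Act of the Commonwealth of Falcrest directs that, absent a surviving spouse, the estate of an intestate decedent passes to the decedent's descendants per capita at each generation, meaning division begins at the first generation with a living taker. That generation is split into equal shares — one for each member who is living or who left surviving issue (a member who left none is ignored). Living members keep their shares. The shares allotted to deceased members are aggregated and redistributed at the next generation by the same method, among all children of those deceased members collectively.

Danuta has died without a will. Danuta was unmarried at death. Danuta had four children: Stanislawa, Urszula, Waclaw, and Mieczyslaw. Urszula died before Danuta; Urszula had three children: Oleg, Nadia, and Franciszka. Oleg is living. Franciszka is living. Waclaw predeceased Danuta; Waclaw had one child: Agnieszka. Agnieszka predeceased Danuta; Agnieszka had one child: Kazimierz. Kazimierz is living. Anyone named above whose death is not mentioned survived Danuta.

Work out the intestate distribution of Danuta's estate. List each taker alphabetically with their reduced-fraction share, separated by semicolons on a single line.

Franciszka 1/8; Kazimierz 1/8; Mieczyslaw 1/4; Nadia 1/8; Oleg 1/8; Stanislawa 1/4

There is no surviving spouse, so the entire estate passes to Danuta's descendants per capita at each generation.
At generation 1 (Stanislawa, Urszula, Waclaw, Mieczyslaw) there are 4 shares of (1)/4 = 1/4 each.
Living: Stanislawa and Mieczyslaw — each takes 1/4.
Deceased: Urszula and Waclaw. Their combined 1/2 is pooled and carried to generation 2.
At generation 2 (Oleg, Nadia, Franciszka, Agnieszka) there are 4 shares of (1/2)/4 = 1/8 each.
Living: Oleg, Nadia, and Franciszka — each takes 1/8.
Deceased: Agnieszka. That 1/8 share is carried to generation 3.
At generation 3 (Kazimierz) there are 1 shares of (1/8)/1 = 1/8 each.
Living: Kazimierz — each takes 1/8.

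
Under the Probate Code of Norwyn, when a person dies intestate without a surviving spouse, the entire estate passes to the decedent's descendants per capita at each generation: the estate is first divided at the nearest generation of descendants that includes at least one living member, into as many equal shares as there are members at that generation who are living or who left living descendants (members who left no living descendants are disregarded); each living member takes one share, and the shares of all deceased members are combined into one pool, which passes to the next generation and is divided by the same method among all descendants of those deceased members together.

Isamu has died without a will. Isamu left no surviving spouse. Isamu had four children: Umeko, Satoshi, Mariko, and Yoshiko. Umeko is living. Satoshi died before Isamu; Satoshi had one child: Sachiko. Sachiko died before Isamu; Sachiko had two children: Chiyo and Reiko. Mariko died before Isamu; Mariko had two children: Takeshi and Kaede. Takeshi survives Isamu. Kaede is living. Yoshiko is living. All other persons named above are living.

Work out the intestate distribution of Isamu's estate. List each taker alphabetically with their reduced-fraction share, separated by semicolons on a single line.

Chiyo 1/12; Kaede 1/6; Reiko 1/12; Takeshi 1/6; Umeko 1/4; Yoshiko 1/4

There is no surviving spouse, so the entire estate passes to Isamu's descendants per capita at each generation.
At generation 1 (Umeko, Satoshi, Mariko, Yoshiko) there are 4 shares of (1)/4 = 1/4 each.
Living: Umeko and Yoshiko — each takes 1/4.
Deceased: Satoshi and Mariko. Their combined 1/2 is pooled and carried to generation 2.
At generation 2 (Sachiko, Takeshi, Kaede) there are 3 shares of (1/2)/3 = 1/6 each.
Living: Takeshi and Kaede — each takes 1/6.
Deceased: Sachiko. That 1/6 share is carried to generation 3.
At generation 3 (Chiyo, Reiko) there are 2 shares of (1/6)/2 = 1/12 each.
Living: Chiyo and Reiko — each takes 1/12.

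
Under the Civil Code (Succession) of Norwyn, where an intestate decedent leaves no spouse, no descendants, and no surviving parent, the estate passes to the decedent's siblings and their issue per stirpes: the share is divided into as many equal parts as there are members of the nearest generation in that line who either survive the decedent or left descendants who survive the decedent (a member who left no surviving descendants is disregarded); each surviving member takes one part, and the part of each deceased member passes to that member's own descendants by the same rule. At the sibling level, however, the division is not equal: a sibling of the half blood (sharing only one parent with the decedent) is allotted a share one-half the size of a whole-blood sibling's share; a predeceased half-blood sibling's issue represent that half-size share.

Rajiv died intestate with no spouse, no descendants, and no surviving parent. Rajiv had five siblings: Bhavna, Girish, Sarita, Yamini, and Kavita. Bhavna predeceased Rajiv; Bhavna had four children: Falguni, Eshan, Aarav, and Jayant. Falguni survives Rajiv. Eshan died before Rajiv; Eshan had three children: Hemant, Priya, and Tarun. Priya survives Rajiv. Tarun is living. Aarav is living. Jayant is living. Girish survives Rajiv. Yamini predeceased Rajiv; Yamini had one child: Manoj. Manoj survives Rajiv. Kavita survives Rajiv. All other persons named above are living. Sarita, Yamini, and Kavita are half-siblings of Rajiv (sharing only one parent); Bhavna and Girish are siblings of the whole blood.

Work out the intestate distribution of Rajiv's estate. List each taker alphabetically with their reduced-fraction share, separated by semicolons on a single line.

No spouse, descendants, or parent survives, so the estate passes to Rajiv's siblings per stirpes.
Half-blood siblings count for one-half the weight of whole-blood siblings at the initial division.
Dividing 1 in proportion to weights (total weight 7/2): Bhavna (weight 1) → 2/7; Girish (weight 1) → 2/7; Sarita (weight 1/2) → 1/7; Yamini (weight 1/2) → 1/7; Kavita (weight 1/2) → 1/7.
Bhavna predeceased; the 2/7 allotted to Bhavna's branch passes to Bhavna's issue by representation.
The 2/7 is divided into 4 equal shares of 1/14 among Falguni, Eshan, Aarav, Jayant.
Falguni is living and takes 1/14.
Eshan predeceased; the 1/14 allotted to Eshan's branch passes to Eshan's issue by representation.
The 1/14 is divided into 3 equal shares of 1/42 among Hemant, Priya, Tarun.
Hemant is living and takes 1/42.
Priya is living and takes 1/42.
Tarun is living and takes 1/42.
Aarav is living and takes 1/14.
Jayant is living and takes 1/14.
Girish is living and takes 2/7.
Sarita is living and takes 1/7.
Yamini predeceased; the 1/7 allotted to Yamini's branch passes to Yamini's issue by representation.
Manoj is the sole taker at this level and receives the full 1/7.
Kavita is living and takes 1/7.

Aarav 1/14; Falguni 1/14; Girish 2/7; Hemant 1/42; Jayant 1/14; Kavita 1/7; Manoj 1/7; Priya 1/42; Sarita 1/7; Tarun 1/42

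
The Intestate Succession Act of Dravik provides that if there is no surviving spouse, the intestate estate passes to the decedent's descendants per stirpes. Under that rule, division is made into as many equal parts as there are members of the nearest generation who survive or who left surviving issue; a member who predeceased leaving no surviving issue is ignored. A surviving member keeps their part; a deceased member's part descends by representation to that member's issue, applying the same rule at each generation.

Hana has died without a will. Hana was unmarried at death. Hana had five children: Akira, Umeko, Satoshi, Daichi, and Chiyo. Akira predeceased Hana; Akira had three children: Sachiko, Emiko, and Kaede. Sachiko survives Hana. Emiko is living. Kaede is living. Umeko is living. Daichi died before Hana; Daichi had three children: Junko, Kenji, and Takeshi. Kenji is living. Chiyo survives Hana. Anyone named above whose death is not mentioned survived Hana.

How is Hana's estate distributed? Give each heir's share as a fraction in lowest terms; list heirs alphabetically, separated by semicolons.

Chiyo 1/5; Emiko 1/15; Junko 1/15; Kaede 1/15; Kenji 1/15; Sachiko 1/15; Satoshi 1/5; Takeshi 1/15; Umeko 1/5

There is no surviving spouse, so the entire estate passes to Hana's descendants per stirpes.
The estate is divided into 5 equal shares of 1/5 among Akira, Umeko, Satoshi, Daichi, Chiyo.
Akira predeceased; the 1/5 allotted to Akira's branch passes to Akira's issue by representation.
The 1/5 is divided into 3 equal shares of 1/15 among Sachiko, Emiko, Kaede.
Sachiko is living and takes 1/15.
Emiko is living and takes 1/15.
Kaede is living and takes 1/15.
Umeko is living and takes 1/5.
Satoshi is living and takes 1/5.
Daichi predeceased; the 1/5 allotted to Daichi's branch passes to Daichi's issue by representation.
The 1/5 is divided into 3 equal shares of 1/15 among Junko, Kenji, Takeshi.
Junko is living and takes 1/15.
Kenji is living and takes 1/15.
Takeshi is living and takes 1/15.
Chiyo is living and takes 1/5.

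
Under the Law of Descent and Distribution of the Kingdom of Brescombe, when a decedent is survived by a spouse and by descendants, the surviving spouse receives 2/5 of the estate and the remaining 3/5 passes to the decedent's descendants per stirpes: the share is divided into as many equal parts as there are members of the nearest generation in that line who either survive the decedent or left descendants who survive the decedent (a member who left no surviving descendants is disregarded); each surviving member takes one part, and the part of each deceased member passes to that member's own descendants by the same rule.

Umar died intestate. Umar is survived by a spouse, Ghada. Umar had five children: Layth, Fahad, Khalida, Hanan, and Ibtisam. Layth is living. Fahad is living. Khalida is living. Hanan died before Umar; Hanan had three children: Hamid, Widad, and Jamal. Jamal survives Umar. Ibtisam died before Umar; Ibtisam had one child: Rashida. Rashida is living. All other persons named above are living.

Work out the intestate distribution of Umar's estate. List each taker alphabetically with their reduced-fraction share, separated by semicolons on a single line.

Fahad 3/25; Ghada 2/5; Hamid 1/25; Jamal 1/25; Khalida 3/25; Layth 3/25; Rashida 3/25; Widad 1/25

Ghada, as surviving spouse, takes 2/5.
The remaining 3/5 passes to Umar's descendants per stirpes.
The 3/5 is divided into 5 equal shares of 3/25 among Layth, Fahad, Khalida, Hanan, Ibtisam.
Layth is living and takes 3/25.
Fahad is living and takes 3/25.
Khalida is living and takes 3/25.
Hanan predeceased; the 3/25 allotted to Hanan's branch passes to Hanan's issue by representation.
The 3/25 is divided into 3 equal shares of 1/25 among Hamid, Widad, Jamal.
Hamid is living and takes 1/25.
Widad is living and takes 1/25.
Jamal is living and takes 1/25.
Ibtisam predeceased; the 3/25 allotted to Ibtisam's branch passes to Ibtisam's issue by representation.
Rashida is the sole taker at this level and receives the full 3/25.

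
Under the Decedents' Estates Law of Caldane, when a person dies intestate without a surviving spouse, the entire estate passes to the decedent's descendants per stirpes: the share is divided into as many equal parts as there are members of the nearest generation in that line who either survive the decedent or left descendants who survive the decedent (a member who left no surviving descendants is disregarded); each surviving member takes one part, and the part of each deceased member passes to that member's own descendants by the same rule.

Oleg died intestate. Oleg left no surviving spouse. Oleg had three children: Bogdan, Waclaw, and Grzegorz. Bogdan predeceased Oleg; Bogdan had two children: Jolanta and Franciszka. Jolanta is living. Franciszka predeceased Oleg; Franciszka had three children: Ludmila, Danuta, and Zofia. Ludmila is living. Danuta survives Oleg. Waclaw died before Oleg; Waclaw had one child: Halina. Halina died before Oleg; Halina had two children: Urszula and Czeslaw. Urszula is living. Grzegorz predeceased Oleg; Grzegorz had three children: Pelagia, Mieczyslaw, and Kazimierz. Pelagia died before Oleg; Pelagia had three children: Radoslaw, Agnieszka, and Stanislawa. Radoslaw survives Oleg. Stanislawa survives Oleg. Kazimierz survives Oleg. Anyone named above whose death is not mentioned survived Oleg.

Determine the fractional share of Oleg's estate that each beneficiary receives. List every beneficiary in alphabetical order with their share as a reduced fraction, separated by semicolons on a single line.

Agnieszka 1/27; Czeslaw 1/6; Danuta 1/18; Jolanta 1/6; Kazimierz 1/9; Ludmila 1/18; Mieczyslaw 1/9; Radoslaw 1/27; Stanislawa 1/27; Urszula 1/6; Zofia 1/18

There is no surviving spouse, so the entire estate passes to Oleg's descendants per stirpes.
The estate is divided into 3 equal shares of 1/3 among Bogdan, Waclaw, Grzegorz.
Bogdan predeceased; the 1/3 allotted to Bogdan's branch passes to Bogdan's issue by representation.
The 1/3 is divided into 2 equal shares of 1/6 among Jolanta, Franciszka.
Jolanta is living and takes 1/6.
Franciszka predeceased; the 1/6 allotted to Franciszka's branch passes to Franciszka's issue by representation.
The 1/6 is divided into 3 equal shares of 1/18 among Ludmila, Danuta, Zofia.
Ludmila is living and takes 1/18.
Danuta is living and takes 1/18.
Zofia is living and takes 1/18.
Waclaw predeceased; the 1/3 allotted to Waclaw's branch passes to Waclaw's issue by representation.
Halina's line is the sole branch at this level, so the full 1/3 passes to Halina's issue by representation.
The 1/3 is divided into 2 equal shares of 1/6 among Urszula, Czeslaw.
Urszula is living and takes 1/6.
Czeslaw is living and takes 1/6.
Grzegorz predeceased; the 1/3 allotted to Grzegorz's branch passes to Grzegorz's issue by representation.
The 1/3 is divided into 3 equal shares of 1/9 among Pelagia, Mieczyslaw, Kazimierz.
Pelagia predeceased; the 1/9 allotted to Pelagia's branch passes to Pelagia's issue by representation.
The 1/9 is divided into 3 equal shares of 1/27 among Radoslaw, Agnieszka, Stanislawa.
Radoslaw is living and takes 1/27.
Agnieszka is living and takes 1/27.
Stanislawa is living and takes 1/27.
Mieczyslaw is living and takes 1/9.
Kazimierz is living and takes 1/9.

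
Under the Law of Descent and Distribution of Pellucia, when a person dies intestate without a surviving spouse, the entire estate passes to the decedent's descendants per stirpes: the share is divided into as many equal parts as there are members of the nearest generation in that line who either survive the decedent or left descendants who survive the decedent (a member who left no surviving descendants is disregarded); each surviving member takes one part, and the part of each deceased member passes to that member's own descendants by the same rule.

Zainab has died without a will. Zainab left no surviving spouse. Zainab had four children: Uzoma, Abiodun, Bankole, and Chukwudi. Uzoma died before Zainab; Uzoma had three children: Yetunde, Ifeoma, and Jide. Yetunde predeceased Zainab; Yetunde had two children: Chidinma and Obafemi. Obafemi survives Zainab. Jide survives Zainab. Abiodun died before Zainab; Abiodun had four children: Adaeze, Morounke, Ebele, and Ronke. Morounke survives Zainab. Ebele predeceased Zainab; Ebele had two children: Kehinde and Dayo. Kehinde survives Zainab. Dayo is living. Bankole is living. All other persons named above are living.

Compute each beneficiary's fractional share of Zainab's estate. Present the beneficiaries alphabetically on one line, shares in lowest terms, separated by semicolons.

Adaeze 1/16; Bankole 1/4; Chidinma 1/24; Chukwudi 1/4; Dayo 1/32; Ifeoma 1/12; Jide 1/12; Kehinde 1/32; Morounke 1/16; Obafemi 1/24; Ronke 1/16

There is no surviving spouse, so the entire estate passes to Zainab's descendants per stirpes.
The estate is divided into 4 equal shares of 1/4 among Uzoma, Abiodun, Bankole, Chukwudi.
Uzoma predeceased; the 1/4 allotted to Uzoma's branch passes to Uzoma's issue by representation.
The 1/4 is divided into 3 equal shares of 1/12 among Yetunde, Ifeoma, Jide.
Yetunde predeceased; the 1/12 allotted to Yetunde's branch passes to Yetunde's issue by representation.
The 1/12 is divided into 2 equal shares of 1/24 among Chidinma, Obafemi.
Chidinma is living and takes 1/24.
Obafemi is living and takes 1/24.
Ifeoma is living and takes 1/12.
Jide is living and takes 1/12.
Abiodun predeceased; the 1/4 allotted to Abiodun's branch passes to Abiodun's issue by representation.
The 1/4 is divided into 4 equal shares of 1/16 among Adaeze, Morounke, Ebele, Ronke.
Adaeze is living and takes 1/16.
Morounke is living and takes 1/16.
Ebele predeceased; the 1/16 allotted to Ebele's branch passes to Ebele's issue by representation.
The 1/16 is divided into 2 equal shares of 1/32 among Kehinde, Dayo.
Kehinde is living and takes 1/32.
Dayo is living and takes 1/32.
Ronke is living and takes 1/16.
Bankole is living and takes 1/4.
Chukwudi is living and takes 1/4.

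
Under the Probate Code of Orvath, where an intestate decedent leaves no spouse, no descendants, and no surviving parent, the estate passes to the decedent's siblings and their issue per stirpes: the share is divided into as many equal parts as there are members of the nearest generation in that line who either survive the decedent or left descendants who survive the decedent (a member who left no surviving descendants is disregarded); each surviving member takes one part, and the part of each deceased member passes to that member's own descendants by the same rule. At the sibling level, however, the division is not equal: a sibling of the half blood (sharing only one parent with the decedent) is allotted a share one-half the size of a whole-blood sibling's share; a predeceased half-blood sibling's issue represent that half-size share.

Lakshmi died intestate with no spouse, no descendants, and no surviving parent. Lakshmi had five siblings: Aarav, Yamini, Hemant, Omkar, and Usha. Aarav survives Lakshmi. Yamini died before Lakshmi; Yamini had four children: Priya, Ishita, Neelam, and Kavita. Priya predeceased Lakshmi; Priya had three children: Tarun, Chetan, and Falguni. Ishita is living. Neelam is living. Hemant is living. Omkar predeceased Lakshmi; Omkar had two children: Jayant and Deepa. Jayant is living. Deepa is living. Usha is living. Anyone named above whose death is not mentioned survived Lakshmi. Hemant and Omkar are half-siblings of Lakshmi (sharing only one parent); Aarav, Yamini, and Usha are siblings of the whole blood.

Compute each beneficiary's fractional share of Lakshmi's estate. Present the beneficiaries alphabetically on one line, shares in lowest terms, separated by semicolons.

Aarav 1/4; Chetan 1/48; Deepa 1/16; Falguni 1/48; Hemant 1/8; Ishita 1/16; Jayant 1/16; Kavita 1/16; Neelam 1/16; Tarun 1/48; Usha 1/4

No spouse, descendants, or parent survives, so the estate passes to Lakshmi's siblings per stirpes.
Half-blood siblings count for one-half the weight of whole-blood siblings at the initial division.
Dividing 1 in proportion to weights (total weight 4): Aarav (weight 1) → 1/4; Yamini (weight 1) → 1/4; Hemant (weight 1/2) → 1/8; Omkar (weight 1/2) → 1/8; Usha (weight 1) → 1/4.
Aarav is living and takes 1/4.
Yamini predeceased; the 1/4 allotted to Yamini's branch passes to Yamini's issue by representation.
The 1/4 is divided into 4 equal shares of 1/16 among Priya, Ishita, Neelam, Kavita.
Priya predeceased; the 1/16 allotted to Priya's branch passes to Priya's issue by representation.
The 1/16 is divided into 3 equal shares of 1/48 among Tarun, Chetan, Falguni.
Tarun is living and takes 1/48.
Chetan is living and takes 1/48.
Falguni is living and takes 1/48.
Ishita is living and takes 1/16.
Neelam is living and takes 1/16.
Kavita is living and takes 1/16.
Hemant is living and takes 1/8.
Omkar predeceased; the 1/8 allotted to Omkar's branch passes to Omkar's issue by representation.
The 1/8 is divided into 2 equal shares of 1/16 among Jayant, Deepa.
Jayant is living and takes 1/16.
Deepa is living and takes 1/16.
Usha is living and takes 1/4.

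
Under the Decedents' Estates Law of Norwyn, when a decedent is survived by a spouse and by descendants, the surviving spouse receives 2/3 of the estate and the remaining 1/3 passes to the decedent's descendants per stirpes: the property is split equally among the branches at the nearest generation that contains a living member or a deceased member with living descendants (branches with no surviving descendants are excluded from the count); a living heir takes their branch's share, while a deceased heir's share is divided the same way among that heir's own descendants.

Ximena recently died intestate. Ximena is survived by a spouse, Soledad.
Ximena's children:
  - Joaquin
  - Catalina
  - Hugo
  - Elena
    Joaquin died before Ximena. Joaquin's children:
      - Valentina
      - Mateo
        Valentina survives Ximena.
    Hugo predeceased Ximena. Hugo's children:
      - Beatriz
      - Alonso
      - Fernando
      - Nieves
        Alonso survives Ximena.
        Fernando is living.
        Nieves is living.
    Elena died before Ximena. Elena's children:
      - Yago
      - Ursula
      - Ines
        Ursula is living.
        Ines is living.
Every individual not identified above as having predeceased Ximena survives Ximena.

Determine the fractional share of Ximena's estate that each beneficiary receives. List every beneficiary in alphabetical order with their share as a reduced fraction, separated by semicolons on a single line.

Alonso 1/48; Beatriz 1/48; Catalina 1/12; Fernando 1/48; Ines 1/36; Mateo 1/24; Nieves 1/48; Soledad 2/3; Ursula 1/36; Valentina 1/24; Yago 1/36

Soledad, as surviving spouse, takes 2/3.
The remaining 1/3 passes to Ximena's descendants per stirpes.
The 1/3 is divided into 4 equal shares of 1/12 among Joaquin, Catalina, Hugo, Elena.
Joaquin predeceased; the 1/12 allotted to Joaquin's branch passes to Joaquin's issue by representation.
The 1/12 is divided into 2 equal shares of 1/24 among Valentina, Mateo.
Valentina is living and takes 1/24.
Mateo is living and takes 1/24.
Catalina is living and takes 1/12.
Hugo predeceased; the 1/12 allotted to Hugo's branch passes to Hugo's issue by representation.
The 1/12 is divided into 4 equal shares of 1/48 among Beatriz, Alonso, Fernando, Nieves.
Beatriz is living and takes 1/48.
Alonso is living and takes 1/48.
Fernando is living and takes 1/48.
Nieves is living and takes 1/48.
Elena predeceased; the 1/12 allotted to Elena's branch passes to Elena's issue by representation.
The 1/12 is divided into 3 equal shares of 1/36 among Yago, Ursula, Ines.
Yago is living and takes 1/36.
Ursula is living and takes 1/36.
Ines is living and takes 1/36.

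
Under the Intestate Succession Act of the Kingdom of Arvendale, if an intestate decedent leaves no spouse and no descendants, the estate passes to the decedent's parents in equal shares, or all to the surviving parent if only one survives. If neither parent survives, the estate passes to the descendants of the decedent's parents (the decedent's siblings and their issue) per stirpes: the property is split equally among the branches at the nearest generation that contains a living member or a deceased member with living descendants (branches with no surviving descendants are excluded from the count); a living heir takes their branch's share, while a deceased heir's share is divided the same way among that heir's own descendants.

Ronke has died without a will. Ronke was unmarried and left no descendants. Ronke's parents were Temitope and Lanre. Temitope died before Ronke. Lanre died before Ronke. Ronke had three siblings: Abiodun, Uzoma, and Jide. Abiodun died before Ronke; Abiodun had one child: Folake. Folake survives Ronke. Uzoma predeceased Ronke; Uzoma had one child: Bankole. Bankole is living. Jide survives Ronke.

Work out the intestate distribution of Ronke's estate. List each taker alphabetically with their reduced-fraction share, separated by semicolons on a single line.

Neither parent survives and there are no descendants, so the estate passes to Ronke's siblings and their issue per stirpes.
The estate is divided into 3 equal shares of 1/3 among Abiodun, Uzoma, Jide.
Abiodun predeceased; the 1/3 allotted to Abiodun's branch passes to Abiodun's issue by representation.
Folake is the sole taker at this level and receives the full 1/3.
Uzoma predeceased; the 1/3 allotted to Uzoma's branch passes to Uzoma's issue by representation.
Bankole is the sole taker at this level and receives the full 1/3.
Jide is living and takes 1/3.

Bankole 1/3; Folake 1/3; Jide 1/3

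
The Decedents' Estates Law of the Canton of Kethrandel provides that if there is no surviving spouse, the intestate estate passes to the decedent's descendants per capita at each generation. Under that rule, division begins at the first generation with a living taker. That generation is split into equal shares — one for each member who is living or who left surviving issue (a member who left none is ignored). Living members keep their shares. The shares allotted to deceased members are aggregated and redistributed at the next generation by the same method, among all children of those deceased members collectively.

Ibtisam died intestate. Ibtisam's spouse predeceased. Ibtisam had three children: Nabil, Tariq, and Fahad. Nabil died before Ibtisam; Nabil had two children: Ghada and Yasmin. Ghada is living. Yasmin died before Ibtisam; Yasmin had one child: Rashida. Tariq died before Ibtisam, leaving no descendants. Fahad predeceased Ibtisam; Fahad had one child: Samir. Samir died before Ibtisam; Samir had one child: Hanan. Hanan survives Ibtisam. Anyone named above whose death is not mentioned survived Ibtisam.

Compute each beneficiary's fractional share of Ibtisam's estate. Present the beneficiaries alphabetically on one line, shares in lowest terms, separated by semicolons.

There is no surviving spouse, so the entire estate passes to Ibtisam's descendants per capita at each generation.
No one at generation 1 (Nabil, Fahad) is living; moving to the next generation.
At generation 2 (Ghada, Yasmin, Samir) there are 3 shares of (1)/3 = 1/3 each.
Living: Ghada — each takes 1/3.
Deceased: Yasmin and Samir. Their combined 2/3 is pooled and carried to generation 3.
At generation 3 (Rashida, Hanan) there are 2 shares of (2/3)/2 = 1/3 each.
Living: Rashida and Hanan — each takes 1/3.

Ghada 1/3; Hanan 1/3; Rashida 1/3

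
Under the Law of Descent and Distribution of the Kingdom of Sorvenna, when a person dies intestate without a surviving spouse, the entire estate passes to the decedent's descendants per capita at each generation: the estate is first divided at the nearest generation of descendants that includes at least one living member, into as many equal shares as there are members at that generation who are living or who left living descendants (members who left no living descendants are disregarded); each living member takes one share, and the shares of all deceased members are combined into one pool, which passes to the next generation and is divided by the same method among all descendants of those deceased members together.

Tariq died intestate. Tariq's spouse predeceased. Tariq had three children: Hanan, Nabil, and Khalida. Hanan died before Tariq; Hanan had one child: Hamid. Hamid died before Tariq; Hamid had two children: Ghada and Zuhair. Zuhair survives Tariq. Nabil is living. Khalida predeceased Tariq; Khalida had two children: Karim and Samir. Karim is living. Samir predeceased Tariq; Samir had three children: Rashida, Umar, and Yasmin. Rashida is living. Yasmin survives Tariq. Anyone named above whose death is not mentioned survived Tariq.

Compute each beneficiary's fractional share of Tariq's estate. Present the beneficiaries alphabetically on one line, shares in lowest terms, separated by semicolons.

Ghada 4/45; Karim 2/9; Nabil 1/3; Rashida 4/45; Umar 4/45; Yasmin 4/45; Zuhair 4/45

There is no surviving spouse, so the entire estate passes to Tariq's descendants per capita at each generation.
At generation 1 (Hanan, Nabil, Khalida) there are 3 shares of (1)/3 = 1/3 each.
Living: Nabil — each takes 1/3.
Deceased: Hanan and Khalida. Their combined 2/3 is pooled and carried to generation 2.
At generation 2 (Hamid, Karim, Samir) there are 3 shares of (2/3)/3 = 2/9 each.
Living: Karim — each takes 2/9.
Deceased: Hamid and Samir. Their combined 4/9 is pooled and carried to generation 3.
At generation 3 (Ghada, Zuhair, Rashida, Umar, Yasmin) there are 5 shares of (4/9)/5 = 4/45 each.
Living: Ghada, Zuhair, Rashida, Umar, and Yasmin — each takes 4/45.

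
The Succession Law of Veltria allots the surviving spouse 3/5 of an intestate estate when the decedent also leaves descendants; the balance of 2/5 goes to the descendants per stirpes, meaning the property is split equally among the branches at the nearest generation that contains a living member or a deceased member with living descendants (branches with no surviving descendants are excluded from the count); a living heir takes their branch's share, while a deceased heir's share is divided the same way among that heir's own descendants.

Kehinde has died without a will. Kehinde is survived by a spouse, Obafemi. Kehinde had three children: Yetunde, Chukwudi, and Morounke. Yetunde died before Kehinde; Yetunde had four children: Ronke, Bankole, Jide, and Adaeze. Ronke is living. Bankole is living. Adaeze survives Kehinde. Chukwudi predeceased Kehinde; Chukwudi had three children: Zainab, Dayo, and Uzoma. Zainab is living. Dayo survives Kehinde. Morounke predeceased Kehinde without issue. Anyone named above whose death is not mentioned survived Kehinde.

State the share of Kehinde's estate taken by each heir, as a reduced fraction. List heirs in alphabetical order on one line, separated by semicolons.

Adaeze 1/20; Bankole 1/20; Dayo 1/15; Jide 1/20; Obafemi 3/5; Ronke 1/20; Uzoma 1/15; Zainab 1/15

Obafemi, as surviving spouse, takes 3/5.
The remaining 2/5 passes to Kehinde's descendants per stirpes.
Morounke left no surviving issue, so that branch lapses and is disregarded.
The 2/5 is divided into 2 equal shares of 1/5 among Yetunde, Chukwudi.
Yetunde predeceased; the 1/5 allotted to Yetunde's branch passes to Yetunde's issue by representation.
The 1/5 is divided into 4 equal shares of 1/20 among Ronke, Bankole, Jide, Adaeze.
Ronke is living and takes 1/20.
Bankole is living and takes 1/20.
Jide is living and takes 1/20.
Adaeze is living and takes 1/20.
Chukwudi predeceased; the 1/5 allotted to Chukwudi's branch passes to Chukwudi's issue by representation.
The 1/5 is divided into 3 equal shares of 1/15 among Zainab, Dayo, Uzoma.
Zainab is living and takes 1/15.
Dayo is living and takes 1/15.
Uzoma is living and takes 1/15.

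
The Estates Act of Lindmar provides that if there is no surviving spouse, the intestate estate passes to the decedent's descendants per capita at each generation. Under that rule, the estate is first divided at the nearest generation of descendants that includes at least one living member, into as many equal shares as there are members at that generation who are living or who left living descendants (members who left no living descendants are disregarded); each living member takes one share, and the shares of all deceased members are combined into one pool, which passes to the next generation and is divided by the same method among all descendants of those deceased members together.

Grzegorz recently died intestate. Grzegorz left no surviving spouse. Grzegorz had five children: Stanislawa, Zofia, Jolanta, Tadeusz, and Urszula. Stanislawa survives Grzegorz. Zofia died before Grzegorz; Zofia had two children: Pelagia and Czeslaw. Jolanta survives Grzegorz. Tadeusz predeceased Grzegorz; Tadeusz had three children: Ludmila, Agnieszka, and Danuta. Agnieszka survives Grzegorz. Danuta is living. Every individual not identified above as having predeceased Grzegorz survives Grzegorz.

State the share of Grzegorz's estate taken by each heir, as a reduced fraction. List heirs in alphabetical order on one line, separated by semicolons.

There is no surviving spouse, so the entire estate passes to Grzegorz's descendants per capita at each generation.
At generation 1 (Stanislawa, Zofia, Jolanta, Tadeusz, Urszula) there are 5 shares of (1)/5 = 1/5 each.
Living: Stanislawa, Jolanta, and Urszula — each takes 1/5.
Deceased: Zofia and Tadeusz. Their combined 2/5 is pooled and carried to generation 2.
At generation 2 (Pelagia, Czeslaw, Ludmila, Agnieszka, Danuta) there are 5 shares of (2/5)/5 = 2/25 each.
Living: Pelagia, Czeslaw, Ludmila, Agnieszka, and Danuta — each takes 2/25.

Agnieszka 2/25; Czeslaw 2/25; Danuta 2/25; Jolanta 1/5; Ludmila 2/25; Pelagia 2/25; Stanislawa 1/5; Urszula 1/5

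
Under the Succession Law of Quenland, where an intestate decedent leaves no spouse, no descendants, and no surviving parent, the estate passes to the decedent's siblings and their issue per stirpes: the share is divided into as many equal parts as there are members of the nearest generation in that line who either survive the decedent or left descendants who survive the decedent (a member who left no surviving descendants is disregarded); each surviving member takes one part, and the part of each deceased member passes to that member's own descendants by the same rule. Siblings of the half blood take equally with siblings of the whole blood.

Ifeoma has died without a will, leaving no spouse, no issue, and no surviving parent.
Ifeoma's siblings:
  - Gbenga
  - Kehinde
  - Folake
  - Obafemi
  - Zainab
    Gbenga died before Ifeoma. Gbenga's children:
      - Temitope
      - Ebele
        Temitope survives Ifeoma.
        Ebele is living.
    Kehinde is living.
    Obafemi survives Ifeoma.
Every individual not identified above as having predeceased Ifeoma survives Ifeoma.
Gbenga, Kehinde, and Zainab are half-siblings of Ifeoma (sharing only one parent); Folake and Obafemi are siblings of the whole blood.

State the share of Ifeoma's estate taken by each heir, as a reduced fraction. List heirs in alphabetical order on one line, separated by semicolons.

Ebele 1/10; Folake 1/5; Kehinde 1/5; Obafemi 1/5; Temitope 1/10; Zainab 1/5

No spouse, descendants, or parent survives, so the estate passes to Ifeoma's siblings per stirpes.
Half-blood and whole-blood siblings take equally under the stated rule.
The estate is divided into 5 equal shares of 1/5 among Gbenga, Kehinde, Folake, Obafemi, Zainab.
Gbenga predeceased; the 1/5 allotted to Gbenga's branch passes to Gbenga's issue by representation.
The 1/5 is divided into 2 equal shares of 1/10 among Temitope, Ebele.
Temitope is living and takes 1/10.
Ebele is living and takes 1/10.
Kehinde is living and takes 1/5.
Folake is living and takes 1/5.
Obafemi is living and takes 1/5.
Zainab is living and takes 1/5.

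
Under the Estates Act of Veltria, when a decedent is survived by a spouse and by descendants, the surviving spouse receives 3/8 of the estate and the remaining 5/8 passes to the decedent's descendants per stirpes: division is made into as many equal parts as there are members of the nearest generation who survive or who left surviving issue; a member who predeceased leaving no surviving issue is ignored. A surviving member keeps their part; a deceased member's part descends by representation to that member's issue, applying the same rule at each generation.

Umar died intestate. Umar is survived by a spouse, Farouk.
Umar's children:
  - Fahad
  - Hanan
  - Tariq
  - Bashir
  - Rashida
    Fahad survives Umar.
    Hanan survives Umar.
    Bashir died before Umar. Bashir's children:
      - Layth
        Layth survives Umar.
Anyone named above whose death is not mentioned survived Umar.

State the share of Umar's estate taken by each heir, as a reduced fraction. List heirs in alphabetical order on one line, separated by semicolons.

Farouk, as surviving spouse, takes 3/8.
The remaining 5/8 passes to Umar's descendants per stirpes.
The 5/8 is divided into 5 equal shares of 1/8 among Fahad, Hanan, Tariq, Bashir, Rashida.
Fahad is living and takes 1/8.
Hanan is living and takes 1/8.
Tariq is living and takes 1/8.
Bashir predeceased; the 1/8 allotted to Bashir's branch passes to Bashir's issue by representation.
Layth is the sole taker at this level and receives the full 1/8.
Rashida is living and takes 1/8.

Fahad 1/8; Farouk 3/8; Hanan 1/8; Layth 1/8; Rashida 1/8; Tariq 1/8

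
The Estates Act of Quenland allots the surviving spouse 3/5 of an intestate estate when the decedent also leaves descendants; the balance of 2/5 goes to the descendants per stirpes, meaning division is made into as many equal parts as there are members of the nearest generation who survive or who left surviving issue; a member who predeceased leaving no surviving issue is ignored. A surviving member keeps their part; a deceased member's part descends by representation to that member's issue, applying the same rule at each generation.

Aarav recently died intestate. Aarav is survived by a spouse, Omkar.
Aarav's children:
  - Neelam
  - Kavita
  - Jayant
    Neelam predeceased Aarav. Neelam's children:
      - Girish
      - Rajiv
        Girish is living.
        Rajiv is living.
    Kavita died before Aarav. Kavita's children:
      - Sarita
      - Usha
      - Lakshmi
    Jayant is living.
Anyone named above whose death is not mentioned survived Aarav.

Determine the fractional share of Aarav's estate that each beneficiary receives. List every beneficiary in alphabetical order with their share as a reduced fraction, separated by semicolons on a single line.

Girish 1/15; Jayant 2/15; Lakshmi 2/45; Omkar 3/5; Rajiv 1/15; Sarita 2/45; Usha 2/45

Omkar, as surviving spouse, takes 3/5.
The remaining 2/5 passes to Aarav's descendants per stirpes.
The 2/5 is divided into 3 equal shares of 2/15 among Neelam, Kavita, Jayant.
Neelam predeceased; the 2/15 allotted to Neelam's branch passes to Neelam's issue by representation.
The 2/15 is divided into 2 equal shares of 1/15 among Girish, Rajiv.
Girish is living and takes 1/15.
Rajiv is living and takes 1/15.
Kavita predeceased; the 2/15 allotted to Kavita's branch passes to Kavita's issue by representation.
The 2/15 is divided into 3 equal shares of 2/45 among Sarita, Usha, Lakshmi.
Sarita is living and takes 2/45.
Usha is living and takes 2/45.
Lakshmi is living and takes 2/45.
Jayant is living and takes 2/15.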